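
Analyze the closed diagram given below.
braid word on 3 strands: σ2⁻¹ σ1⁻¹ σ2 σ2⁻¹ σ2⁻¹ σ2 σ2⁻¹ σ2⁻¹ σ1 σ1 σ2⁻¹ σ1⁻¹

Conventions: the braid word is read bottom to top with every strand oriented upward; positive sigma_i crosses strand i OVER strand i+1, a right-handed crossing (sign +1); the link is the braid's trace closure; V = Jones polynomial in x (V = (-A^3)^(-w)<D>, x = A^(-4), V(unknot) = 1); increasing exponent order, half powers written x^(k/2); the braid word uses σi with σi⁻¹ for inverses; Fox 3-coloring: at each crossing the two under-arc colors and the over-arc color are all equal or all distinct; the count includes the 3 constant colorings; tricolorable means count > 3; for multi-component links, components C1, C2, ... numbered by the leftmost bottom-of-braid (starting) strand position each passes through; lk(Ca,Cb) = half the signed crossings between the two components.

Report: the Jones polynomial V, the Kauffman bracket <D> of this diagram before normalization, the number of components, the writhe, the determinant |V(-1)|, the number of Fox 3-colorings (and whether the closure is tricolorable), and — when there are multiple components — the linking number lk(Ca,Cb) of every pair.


V(x) = -x^-6 + x^-5 - x^-4 + 2x^-3 - x^-2 + x^-1
bracket: A^-8 - A^-4 + 2 - A^4 + A^8 - A^12, w = -4
1 component, writhe -4, over 12 crossings
det 7, colorings 3 of 3^12 — not tricolorable
observation: V spans 5 powers of x: at least 5 crossings in any diagram


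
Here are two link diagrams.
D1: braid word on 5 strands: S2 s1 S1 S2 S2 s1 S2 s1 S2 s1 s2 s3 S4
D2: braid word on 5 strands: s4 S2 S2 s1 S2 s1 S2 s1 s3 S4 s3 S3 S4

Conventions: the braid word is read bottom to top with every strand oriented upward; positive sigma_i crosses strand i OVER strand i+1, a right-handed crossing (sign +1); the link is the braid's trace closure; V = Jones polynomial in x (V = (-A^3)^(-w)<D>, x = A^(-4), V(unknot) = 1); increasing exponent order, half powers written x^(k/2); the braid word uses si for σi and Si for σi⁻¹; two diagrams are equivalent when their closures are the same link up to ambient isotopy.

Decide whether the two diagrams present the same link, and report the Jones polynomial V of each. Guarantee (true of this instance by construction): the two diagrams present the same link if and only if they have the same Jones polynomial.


equivalent: yes
D1 (bracket -A^-13 + 3A^-9 - 3A^-5 + 5A^-1 - 4A^3 + 4A^7 - 3A^11 + A^15; 13 crossings at w = -1): V = -x^(-9/2) + 3x^(-7/2) - 4x^(-5/2) + 4x^(-3/2) - 5x^(-1/2) + 3x^(1/2) - 3x^(3/2) + x^(5/2)
D2 (bracket -A^-13 + 3A^-9 - 3A^-5 + 5A^-1 - 4A^3 + 4A^7 - 3A^11 + A^15; 13 crossings at w = -1): V = -x^(-9/2) + 3x^(-7/2) - 4x^(-5/2) + 4x^(-3/2) - 5x^(-1/2) + 3x^(1/2) - 3x^(3/2) + x^(5/2)
key observation: all 2 diagrams share one V(x), hence one class


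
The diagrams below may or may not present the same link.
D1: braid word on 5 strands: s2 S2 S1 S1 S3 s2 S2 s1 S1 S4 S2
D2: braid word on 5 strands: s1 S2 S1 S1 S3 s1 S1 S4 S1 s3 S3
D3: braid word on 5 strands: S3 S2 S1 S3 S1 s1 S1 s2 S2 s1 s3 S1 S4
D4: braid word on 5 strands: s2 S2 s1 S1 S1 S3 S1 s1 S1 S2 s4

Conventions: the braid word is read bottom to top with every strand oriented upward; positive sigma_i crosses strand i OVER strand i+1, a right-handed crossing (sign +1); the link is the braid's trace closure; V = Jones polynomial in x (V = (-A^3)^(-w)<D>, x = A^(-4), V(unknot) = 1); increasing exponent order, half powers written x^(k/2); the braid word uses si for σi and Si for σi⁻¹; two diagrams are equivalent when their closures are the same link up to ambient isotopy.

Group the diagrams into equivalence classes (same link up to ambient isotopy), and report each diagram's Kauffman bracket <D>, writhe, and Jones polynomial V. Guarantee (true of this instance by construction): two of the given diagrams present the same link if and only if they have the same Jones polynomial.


grouping into links: {D1, D2, D3, D4}
V(D1) = -x^(-5/2) - x^(-1/2)  (w -5, c 11, <D> = A^-13 + A^-5)
D2 (bracket A^-13 + A^-5; 11 crossings at w = -5): V = -x^(-5/2) - x^(-1/2)
D3 (bracket A^-13 + A^-5; 13 crossings at w = -5): V = -x^(-5/2) - x^(-1/2)
V(D4) = -x^(-5/2) - x^(-1/2)  (w -3, c 11, <D> = A^-7 + A)
why: one V(x) for all 4 diagrams — one class (guaranteed)


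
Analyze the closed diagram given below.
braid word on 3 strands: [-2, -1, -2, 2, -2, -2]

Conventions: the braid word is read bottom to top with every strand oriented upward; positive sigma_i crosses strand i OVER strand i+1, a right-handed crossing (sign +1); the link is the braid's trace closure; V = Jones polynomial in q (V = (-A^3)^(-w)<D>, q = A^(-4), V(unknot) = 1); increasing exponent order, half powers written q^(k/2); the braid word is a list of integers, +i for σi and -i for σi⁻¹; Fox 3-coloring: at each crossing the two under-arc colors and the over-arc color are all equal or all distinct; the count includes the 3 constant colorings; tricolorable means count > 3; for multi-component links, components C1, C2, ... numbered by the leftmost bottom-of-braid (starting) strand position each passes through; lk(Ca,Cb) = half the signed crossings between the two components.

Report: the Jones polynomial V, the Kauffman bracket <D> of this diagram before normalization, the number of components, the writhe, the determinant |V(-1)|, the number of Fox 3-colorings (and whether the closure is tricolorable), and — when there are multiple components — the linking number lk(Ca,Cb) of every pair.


V(q) = -q^-4 + q^-3 + q^-1
bracket: A^-8 + 1 - A^4, w = -4
1 component, writhe -4, over 6 crossings
det 3, colorings 9 of 3^6 — tricolorable
observation: w = -4 shifts under R1 moves; the (-A^3)^(4) factor cancels that in V


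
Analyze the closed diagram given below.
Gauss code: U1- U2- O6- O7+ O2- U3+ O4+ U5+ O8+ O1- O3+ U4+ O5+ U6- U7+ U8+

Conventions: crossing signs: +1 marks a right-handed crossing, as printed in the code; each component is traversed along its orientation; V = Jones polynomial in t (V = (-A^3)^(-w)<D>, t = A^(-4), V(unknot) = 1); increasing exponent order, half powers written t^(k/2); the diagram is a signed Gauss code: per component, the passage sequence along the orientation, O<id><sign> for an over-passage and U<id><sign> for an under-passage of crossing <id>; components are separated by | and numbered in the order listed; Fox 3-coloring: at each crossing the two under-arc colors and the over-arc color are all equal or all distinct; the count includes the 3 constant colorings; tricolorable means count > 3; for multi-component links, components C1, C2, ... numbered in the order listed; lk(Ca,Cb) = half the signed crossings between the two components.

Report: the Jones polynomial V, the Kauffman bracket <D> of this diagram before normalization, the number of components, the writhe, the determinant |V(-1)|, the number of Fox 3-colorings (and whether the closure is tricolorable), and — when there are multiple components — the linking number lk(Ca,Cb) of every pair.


V(t) = t + t^3 - t^4
bracket: -A^-10 + A^-6 + A^2, w = +2
1 component, writhe +2, over 8 crossings
det 3, colorings 9 of 3^8 — tricolorable
observation: det 3 = |V(-1)|; divisible by 3, so tricolorable


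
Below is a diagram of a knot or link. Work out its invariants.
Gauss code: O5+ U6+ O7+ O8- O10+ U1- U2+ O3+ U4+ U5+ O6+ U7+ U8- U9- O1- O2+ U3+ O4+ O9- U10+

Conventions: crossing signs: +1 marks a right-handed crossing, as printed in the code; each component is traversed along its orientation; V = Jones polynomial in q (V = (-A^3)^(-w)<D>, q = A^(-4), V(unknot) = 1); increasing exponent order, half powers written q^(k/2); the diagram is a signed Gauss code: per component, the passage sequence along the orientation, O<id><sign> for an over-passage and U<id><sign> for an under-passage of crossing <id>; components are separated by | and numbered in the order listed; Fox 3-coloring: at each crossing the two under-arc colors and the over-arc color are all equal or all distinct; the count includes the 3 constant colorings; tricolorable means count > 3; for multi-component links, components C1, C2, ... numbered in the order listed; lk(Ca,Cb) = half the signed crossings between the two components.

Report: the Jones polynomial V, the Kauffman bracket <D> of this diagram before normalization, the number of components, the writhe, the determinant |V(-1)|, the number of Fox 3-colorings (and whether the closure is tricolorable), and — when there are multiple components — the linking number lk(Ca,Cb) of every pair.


Jones polynomial: V(q) = q - q^2 + 2q^3 - q^4 + q^5 - q^6
<D> = -A^-12 + A^-8 - A^-4 + 2 - A^4 + A^8; writhe +4
components 1, writhe +4 (10 crossings)
3-colorings: 3 of 3^10, det 7 — not tricolorable
note: w = +4 (over 10 crossings) is diagram-only; (-A^3)^(-4) removes it from V


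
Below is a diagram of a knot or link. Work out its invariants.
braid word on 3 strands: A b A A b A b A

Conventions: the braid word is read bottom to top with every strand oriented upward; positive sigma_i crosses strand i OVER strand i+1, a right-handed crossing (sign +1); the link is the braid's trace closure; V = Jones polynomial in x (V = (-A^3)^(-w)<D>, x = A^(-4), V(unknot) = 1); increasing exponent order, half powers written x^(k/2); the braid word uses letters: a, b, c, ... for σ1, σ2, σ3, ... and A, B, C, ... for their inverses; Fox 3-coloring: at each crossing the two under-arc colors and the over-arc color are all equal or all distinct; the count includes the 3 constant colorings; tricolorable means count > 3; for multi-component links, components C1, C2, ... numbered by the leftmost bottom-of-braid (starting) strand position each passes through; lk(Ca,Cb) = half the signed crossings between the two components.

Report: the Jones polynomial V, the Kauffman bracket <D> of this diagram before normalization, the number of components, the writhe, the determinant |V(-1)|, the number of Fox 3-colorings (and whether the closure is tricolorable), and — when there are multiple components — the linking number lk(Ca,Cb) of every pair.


Jones polynomial: V(x) = -x^-6 + 3x^-5 - 5x^-4 + 6x^-3 - 6x^-2 + 6x^-1 - 4 + 3x - x^2
<D> = -A^-14 + 3A^-10 - 4A^-6 + 6A^-2 - 6A^2 + 6A^6 - 5A^10 + 3A^14 - A^18; writhe -2
components 1, writhe -2 (8 crossings)
3-colorings: 3 of 3^8, det 35 — not tricolorable
note: det 35 = |V(-1)|; not divisible by 3, so not tricolorable


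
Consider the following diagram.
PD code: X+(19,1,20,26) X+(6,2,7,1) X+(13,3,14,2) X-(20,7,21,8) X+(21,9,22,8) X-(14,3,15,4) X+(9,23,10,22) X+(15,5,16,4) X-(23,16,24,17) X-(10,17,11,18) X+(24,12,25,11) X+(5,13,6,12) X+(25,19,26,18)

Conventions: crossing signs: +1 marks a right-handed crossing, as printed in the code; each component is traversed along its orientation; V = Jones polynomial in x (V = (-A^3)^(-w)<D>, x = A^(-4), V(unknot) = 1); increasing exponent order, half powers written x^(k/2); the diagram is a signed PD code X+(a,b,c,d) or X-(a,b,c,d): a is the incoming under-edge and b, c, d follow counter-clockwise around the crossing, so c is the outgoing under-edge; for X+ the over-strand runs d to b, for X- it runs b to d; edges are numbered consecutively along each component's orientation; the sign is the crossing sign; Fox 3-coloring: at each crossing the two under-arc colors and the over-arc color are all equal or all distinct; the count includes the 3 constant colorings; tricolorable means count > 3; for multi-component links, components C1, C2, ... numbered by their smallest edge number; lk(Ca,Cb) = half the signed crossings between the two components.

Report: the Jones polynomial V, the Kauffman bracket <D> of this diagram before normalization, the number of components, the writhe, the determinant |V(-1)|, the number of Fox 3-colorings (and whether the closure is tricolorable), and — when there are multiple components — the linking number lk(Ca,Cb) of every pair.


V(x) = x - x^2 + 2x^3 - x^4 + x^5 - x^6
bracket: A^-9 - A^-5 + A^-1 - 2A^3 + A^7 - A^11, w = +5
1 component, writhe +5, over 13 crossings
det 7, colorings 3 of 3^13 — not tricolorable
observation: the span of V is 5, forcing >= 5 crossings in any diagram


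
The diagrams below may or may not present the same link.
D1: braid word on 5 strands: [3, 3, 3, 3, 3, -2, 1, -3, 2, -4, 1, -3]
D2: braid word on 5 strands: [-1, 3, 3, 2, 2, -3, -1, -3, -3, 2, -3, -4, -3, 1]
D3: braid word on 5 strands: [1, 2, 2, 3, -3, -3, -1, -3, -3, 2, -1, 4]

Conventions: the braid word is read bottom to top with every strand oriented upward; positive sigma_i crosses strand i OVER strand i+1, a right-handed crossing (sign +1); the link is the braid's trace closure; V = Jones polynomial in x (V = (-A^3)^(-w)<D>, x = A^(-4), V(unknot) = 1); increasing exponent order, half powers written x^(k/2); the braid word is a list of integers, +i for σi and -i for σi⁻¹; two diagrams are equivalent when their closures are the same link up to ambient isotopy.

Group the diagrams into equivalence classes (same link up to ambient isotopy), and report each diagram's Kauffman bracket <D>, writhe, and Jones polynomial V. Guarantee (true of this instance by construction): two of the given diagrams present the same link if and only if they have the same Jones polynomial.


equivalence classes: {D1} | {D2, D3}
D1 (bracket -A^-16 + A^-12 - A^-8 + A^-4 + A^4; 12 crossings at w = +4): V = x^2 + x^4 - x^5 + x^6 - x^7
D2 (bracket -A^-18 + A^-14 - A^-10 + 3A^-6 - A^-2 + A^2 - A^6; 14 crossings at w = -2): V = -x^-3 + x^-2 - x^-1 + 3 - x + x^2 - x^3
V(D3) = -x^-3 + x^-2 - x^-1 + 3 - x + x^2 - x^3  (w 0, c 12, <D> = -A^-12 + A^-8 - A^-4 + 3 - A^4 + A^8 - A^12)
observation: 2 classes among 3 diagrams; unequal V(x) rules out equality


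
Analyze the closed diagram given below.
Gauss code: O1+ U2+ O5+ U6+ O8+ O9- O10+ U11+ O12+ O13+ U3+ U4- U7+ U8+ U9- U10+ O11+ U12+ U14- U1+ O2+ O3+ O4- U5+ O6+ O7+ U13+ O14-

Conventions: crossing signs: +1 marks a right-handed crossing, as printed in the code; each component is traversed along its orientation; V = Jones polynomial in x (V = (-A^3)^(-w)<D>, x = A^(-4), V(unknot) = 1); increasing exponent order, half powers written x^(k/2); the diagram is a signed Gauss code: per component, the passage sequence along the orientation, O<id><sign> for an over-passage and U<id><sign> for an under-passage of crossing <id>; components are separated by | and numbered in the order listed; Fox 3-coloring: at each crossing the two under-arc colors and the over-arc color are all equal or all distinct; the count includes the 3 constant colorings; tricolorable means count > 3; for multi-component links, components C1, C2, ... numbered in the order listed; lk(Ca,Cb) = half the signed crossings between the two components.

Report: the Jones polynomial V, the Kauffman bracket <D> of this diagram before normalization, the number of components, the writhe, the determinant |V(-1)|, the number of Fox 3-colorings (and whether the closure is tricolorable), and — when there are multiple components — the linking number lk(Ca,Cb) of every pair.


V(x) = x^3 + x^5 - x^8
bracket: -A^-8 + A^4 + A^12, w = +8
1 component, writhe +8, over 14 crossings
det 3, colorings 9 of 3^14 — tricolorable
observation: w = +8 (over 14 crossings) is diagram-only; (-A^3)^(-8) removes it from V


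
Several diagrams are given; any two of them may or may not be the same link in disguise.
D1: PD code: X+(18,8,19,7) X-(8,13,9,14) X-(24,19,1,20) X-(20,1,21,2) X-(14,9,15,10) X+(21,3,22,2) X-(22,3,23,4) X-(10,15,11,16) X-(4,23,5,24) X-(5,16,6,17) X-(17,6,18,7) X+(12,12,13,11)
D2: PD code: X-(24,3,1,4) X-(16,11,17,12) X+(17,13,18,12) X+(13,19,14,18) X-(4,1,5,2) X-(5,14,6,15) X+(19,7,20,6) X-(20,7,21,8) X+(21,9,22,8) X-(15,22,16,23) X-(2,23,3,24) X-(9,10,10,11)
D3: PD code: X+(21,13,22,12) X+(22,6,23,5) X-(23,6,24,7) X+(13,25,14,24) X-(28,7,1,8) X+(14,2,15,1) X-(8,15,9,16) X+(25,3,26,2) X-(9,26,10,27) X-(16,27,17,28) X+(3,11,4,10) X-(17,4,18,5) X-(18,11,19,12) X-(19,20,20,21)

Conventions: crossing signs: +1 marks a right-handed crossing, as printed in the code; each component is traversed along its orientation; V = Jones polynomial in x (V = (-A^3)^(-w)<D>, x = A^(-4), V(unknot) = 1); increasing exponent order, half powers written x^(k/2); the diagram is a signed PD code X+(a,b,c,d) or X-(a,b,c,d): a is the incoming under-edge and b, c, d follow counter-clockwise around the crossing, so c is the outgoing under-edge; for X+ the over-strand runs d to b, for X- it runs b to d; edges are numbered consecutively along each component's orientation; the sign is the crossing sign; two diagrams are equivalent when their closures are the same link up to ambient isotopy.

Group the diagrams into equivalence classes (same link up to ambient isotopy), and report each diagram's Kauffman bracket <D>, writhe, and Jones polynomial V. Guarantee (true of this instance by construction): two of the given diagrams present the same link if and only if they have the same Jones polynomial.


classes: {D1} | {D2} | {D3}
V(D1) = x^-8 - 2x^-7 + x^-6 - 2x^-5 + 2x^-4 + x^-2  [12 crossings, <D> = A^-10 + 2A^-2 - 2A^2 + A^6 - 2A^10 + A^14, w = -6]
D2 (bracket A^-16 - A^-12 + 2A^-8 - 3A^-4 + 3 - 2A^4 + 2A^8 - A^12; 12 crossings at w = -4): V = -x^-6 + 2x^-5 - 2x^-4 + 3x^-3 - 3x^-2 + 2x^-1 - 1 + x
V(D3) = x^-4 - x^-3 + x^-2 - 2x^-1 + 2 - x + x^2  (w -2, c 14, <D> = A^-14 - A^-10 + 2A^-6 - 2A^-2 + A^2 - A^6 + A^10)
insight: 3 classes among 3 diagrams; unequal V(x) rules out equality


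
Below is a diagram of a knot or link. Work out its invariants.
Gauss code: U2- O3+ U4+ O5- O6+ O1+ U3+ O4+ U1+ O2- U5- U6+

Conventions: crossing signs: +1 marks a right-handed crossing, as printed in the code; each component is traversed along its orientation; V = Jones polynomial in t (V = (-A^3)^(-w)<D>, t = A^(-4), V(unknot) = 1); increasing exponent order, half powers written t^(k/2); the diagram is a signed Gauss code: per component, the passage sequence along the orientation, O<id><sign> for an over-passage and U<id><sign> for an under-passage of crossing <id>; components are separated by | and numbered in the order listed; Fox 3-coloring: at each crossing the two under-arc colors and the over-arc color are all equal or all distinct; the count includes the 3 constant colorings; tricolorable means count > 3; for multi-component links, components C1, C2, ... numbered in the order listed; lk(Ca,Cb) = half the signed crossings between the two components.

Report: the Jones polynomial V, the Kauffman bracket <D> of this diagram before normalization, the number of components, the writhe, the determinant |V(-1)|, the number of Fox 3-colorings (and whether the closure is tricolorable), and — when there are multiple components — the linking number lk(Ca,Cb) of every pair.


Jones polynomial: V(t) = t + t^3 - t^4
<D> = -A^-10 + A^-6 + A^2; writhe +2
components 1, writhe +2 (6 crossings)
3-colorings: 9 of 3^6, det 3 — tricolorable
note: w = +2 (over 6 crossings) is diagram-only; (-A^3)^(-2) removes it from V


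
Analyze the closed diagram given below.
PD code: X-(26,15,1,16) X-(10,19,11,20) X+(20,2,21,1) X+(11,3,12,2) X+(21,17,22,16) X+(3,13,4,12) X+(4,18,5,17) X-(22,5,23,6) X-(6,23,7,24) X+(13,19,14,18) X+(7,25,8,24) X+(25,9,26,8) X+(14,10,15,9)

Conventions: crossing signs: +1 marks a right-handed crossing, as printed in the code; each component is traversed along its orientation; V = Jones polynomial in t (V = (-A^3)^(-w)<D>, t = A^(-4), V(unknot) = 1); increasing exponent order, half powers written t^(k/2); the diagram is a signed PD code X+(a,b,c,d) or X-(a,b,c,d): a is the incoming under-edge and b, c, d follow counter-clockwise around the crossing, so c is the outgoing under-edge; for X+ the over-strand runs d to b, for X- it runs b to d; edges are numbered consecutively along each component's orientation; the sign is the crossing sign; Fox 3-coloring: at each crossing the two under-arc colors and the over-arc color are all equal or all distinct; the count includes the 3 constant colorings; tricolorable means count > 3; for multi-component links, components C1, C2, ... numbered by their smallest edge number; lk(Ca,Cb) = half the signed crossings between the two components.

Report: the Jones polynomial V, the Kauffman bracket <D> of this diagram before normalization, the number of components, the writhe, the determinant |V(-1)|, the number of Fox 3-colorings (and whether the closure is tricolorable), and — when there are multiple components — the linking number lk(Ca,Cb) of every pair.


Jones polynomial: V(t) = t + t^3 - t^4
<D> = A^-1 - A^3 - A^11; writhe +5
components 1, writhe +5 (13 crossings)
3-colorings: 9 of 3^13, det 3 — tricolorable
note: w = +5 (over 13 crossings) is diagram-only; (-A^3)^(-5) removes it from V


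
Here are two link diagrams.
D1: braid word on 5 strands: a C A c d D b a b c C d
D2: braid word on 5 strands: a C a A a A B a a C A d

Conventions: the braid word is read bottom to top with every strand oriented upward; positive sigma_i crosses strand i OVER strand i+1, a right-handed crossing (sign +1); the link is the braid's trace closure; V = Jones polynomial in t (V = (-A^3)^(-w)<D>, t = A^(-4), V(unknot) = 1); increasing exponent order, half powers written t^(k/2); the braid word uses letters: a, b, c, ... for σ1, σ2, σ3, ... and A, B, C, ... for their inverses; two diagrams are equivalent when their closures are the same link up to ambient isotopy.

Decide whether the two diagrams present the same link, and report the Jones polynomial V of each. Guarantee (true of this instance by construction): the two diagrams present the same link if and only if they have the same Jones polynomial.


same link: no
V(D1) = 1 + t + t^2 + t^3  [12 crossings, <D> = 1 + A^4 + A^8 + A^12, w = +4]
D2 (bracket A^-8 + 2 + A^8; 12 crossings at w = 0): V = t^-2 + 2 + t^2
note: V(t) takes 2 values over 2 diagrams, fixing the grouping


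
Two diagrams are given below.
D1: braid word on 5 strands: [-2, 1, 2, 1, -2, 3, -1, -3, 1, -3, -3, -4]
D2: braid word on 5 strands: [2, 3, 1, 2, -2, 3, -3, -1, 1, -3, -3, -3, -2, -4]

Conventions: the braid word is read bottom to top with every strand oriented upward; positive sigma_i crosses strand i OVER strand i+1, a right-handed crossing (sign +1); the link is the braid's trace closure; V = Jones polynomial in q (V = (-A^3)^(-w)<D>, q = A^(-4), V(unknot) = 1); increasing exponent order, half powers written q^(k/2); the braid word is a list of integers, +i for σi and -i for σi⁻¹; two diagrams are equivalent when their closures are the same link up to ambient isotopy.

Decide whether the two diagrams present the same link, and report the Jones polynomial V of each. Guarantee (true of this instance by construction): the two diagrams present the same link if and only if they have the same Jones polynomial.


equivalent: yes
D1 (bracket A^-6 + A^-2 + A^2 + A^6; 12 crossings at w = -2): V = q^-3 + q^-2 + q^-1 + 1
V(D2) = q^-3 + q^-2 + q^-1 + 1  [14 crossings, <D> = A^-6 + A^-2 + A^2 + A^6, w = -2]
observation: one V(q) for all 2 diagrams — one class (guaranteed)


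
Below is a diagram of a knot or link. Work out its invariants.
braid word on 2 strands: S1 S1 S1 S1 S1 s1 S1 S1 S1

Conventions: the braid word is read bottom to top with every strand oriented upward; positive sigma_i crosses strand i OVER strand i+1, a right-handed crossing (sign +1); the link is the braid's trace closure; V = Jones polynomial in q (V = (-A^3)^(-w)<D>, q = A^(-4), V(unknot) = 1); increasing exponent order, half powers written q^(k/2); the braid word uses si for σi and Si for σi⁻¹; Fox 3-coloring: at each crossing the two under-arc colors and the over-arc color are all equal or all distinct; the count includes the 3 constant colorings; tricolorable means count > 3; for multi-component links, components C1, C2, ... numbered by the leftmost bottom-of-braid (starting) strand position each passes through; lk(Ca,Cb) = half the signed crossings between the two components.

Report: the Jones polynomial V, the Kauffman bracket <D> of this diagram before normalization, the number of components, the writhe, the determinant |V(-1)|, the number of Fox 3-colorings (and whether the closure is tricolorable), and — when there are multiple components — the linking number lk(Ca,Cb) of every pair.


V(q) = -q^-10 + q^-9 - q^-8 + q^-7 - q^-6 + q^-5 + q^-3
bracket: -A^-9 - A^-1 + A^3 - A^7 + A^11 - A^15 + A^19, w = -7
1 component, writhe -7, over 9 crossings
det 7, colorings 3 of 3^9 — not tricolorable
observation: det 7 = |V(-1)|; not divisible by 3, so not tricolorable


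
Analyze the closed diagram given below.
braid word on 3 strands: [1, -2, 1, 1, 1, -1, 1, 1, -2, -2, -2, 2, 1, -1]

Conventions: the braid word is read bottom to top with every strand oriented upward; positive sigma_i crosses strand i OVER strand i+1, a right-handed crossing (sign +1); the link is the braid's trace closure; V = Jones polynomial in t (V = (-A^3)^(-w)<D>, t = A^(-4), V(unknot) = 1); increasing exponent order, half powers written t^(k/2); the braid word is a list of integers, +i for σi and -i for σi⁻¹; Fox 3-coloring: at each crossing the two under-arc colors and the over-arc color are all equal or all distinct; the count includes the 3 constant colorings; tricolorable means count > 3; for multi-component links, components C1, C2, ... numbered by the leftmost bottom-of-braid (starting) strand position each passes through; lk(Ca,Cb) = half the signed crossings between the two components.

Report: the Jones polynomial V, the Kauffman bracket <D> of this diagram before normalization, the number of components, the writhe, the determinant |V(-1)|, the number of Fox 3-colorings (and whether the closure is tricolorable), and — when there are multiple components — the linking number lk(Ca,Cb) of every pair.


Jones polynomial: V(t) = -t^-2 + 2t^-1 - 2 + 4t - 4t^2 + 4t^3 - 3t^4 + 2t^5 - t^6
<D> = -A^-18 + 2A^-14 - 3A^-10 + 4A^-6 - 4A^-2 + 4A^2 - 2A^6 + 2A^10 - A^14; writhe +2
components 1, writhe +2 (14 crossings)
3-colorings: 3 of 3^14, det 23 — not tricolorable
note: inverse pairs cancel, leaving σ1 σ2⁻¹ σ1 σ1 σ1 σ1 σ2⁻¹ σ2⁻¹


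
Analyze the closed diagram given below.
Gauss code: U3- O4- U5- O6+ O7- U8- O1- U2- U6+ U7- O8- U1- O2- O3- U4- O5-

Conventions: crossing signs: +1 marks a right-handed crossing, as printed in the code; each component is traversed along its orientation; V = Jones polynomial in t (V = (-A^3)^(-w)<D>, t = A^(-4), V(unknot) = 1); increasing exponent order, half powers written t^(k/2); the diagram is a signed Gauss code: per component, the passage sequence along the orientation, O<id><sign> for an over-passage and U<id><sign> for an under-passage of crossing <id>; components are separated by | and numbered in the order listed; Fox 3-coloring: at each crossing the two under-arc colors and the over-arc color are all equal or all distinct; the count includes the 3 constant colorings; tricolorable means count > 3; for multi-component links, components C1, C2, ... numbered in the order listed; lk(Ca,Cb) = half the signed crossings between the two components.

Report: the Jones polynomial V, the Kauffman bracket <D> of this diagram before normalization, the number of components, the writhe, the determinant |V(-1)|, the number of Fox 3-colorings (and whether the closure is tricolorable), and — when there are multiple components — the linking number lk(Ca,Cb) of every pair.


Jones polynomial: V(t) = t^-8 - 2t^-7 + t^-6 - 2t^-5 + 2t^-4 + t^-2
<D> = A^-10 + 2A^-2 - 2A^2 + A^6 - 2A^10 + A^14; writhe -6
components 1, writhe -6 (8 crossings)
3-colorings: 27 of 3^8, det 9 — tricolorable
note: w = -6 (over 8 crossings) is diagram-only; (-A^3)^(6) removes it from V


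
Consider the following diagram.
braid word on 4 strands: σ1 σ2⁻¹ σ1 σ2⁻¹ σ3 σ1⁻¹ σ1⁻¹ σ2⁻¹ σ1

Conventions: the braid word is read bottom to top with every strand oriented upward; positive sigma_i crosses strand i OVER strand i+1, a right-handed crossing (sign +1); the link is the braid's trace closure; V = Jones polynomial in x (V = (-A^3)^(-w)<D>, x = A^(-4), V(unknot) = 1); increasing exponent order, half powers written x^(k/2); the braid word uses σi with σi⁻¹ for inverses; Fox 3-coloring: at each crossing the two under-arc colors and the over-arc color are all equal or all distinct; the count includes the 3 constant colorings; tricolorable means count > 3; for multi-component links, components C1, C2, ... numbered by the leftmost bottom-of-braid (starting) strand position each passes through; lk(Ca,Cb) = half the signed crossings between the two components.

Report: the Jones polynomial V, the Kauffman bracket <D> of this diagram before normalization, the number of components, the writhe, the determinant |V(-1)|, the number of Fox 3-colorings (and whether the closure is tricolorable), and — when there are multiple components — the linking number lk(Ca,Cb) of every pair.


V = -x^-5 + x^-4 - x^-3 + 2x^-2 - x^-1 + 2 - x
<D> = A^-7 - 2A^-3 + A - 2A^5 + A^9 - A^13 + A^17 (w = -1)
1 component over 9 crossings, w = -1
9 Fox colorings among 3^9, |V(-1)| = 9: tricolorable
why: det 9 = |V(-1)|; divisible by 3, so tricolorable


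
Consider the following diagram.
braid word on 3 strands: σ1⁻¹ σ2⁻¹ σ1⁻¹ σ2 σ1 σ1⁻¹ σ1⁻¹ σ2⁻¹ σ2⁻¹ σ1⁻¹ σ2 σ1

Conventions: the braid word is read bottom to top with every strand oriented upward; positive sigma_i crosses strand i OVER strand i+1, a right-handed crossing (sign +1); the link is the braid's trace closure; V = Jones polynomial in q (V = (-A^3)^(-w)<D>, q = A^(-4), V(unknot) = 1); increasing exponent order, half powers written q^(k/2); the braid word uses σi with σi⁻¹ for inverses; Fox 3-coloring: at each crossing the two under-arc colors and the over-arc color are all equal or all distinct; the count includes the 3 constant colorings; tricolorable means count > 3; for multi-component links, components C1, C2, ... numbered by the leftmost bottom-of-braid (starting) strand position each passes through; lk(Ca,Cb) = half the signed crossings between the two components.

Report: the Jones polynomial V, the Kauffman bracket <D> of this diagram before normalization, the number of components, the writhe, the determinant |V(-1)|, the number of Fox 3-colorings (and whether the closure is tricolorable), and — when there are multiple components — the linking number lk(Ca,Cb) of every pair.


Jones polynomial: V(q) = -q^-6 + q^-5 - q^-4 + 2q^-3 - q^-2 + q^-1
<D> = A^-8 - A^-4 + 2 - A^4 + A^8 - A^12; writhe -4
components 1, writhe -4 (12 crossings)
3-colorings: 3 of 3^12, det 7 — not tricolorable
note: the span of V is 5, forcing >= 5 crossings in any diagram


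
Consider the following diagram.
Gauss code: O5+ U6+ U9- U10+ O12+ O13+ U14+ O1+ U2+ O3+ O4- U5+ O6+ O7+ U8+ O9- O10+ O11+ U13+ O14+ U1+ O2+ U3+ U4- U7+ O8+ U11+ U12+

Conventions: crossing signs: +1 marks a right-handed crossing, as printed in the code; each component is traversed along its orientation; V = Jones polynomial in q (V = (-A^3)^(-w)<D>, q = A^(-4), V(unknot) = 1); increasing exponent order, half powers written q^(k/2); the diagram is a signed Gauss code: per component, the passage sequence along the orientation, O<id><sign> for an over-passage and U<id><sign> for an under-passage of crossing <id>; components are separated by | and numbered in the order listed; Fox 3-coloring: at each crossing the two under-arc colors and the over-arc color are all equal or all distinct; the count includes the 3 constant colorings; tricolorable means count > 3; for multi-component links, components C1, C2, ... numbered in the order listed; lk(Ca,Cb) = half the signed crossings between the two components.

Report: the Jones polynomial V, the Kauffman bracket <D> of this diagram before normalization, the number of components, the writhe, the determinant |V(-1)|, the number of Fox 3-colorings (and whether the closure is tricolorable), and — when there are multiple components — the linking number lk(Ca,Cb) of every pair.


V(q) = q^4 + q^6 - q^8 + q^9 - q^10 + q^11 - q^12
bracket: -A^-18 + A^-14 - A^-10 + A^-6 - A^-2 + A^6 + A^14, w = +10
1 component, writhe +10, over 14 crossings
det 3, colorings 9 of 3^14 — tricolorable
observation: w = +10 (over 14 crossings) is diagram-only; (-A^3)^(-10) removes it from V


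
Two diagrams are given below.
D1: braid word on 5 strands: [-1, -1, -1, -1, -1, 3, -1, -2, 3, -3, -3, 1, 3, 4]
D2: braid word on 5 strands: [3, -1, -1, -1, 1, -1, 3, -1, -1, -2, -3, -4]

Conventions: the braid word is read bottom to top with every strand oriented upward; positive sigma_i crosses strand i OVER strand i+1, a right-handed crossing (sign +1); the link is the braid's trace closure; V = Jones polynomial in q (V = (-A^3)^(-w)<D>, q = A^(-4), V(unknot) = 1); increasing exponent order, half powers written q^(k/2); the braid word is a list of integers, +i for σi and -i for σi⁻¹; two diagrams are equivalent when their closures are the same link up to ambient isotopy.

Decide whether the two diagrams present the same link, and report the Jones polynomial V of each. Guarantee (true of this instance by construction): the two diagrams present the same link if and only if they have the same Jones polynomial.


same link: yes
V(D1) = -q^-7 + q^-6 - q^-5 + q^-4 + q^-2  [14 crossings, <D> = A^-4 + A^4 - A^8 + A^12 - A^16, w = -4]
V(D2) = -q^-7 + q^-6 - q^-5 + q^-4 + q^-2  (w -6, c 12, <D> = A^-10 + A^-2 - A^2 + A^6 - A^10)
note: D2 (12 crossings) and D1 (14) are Markov-related braid presentations


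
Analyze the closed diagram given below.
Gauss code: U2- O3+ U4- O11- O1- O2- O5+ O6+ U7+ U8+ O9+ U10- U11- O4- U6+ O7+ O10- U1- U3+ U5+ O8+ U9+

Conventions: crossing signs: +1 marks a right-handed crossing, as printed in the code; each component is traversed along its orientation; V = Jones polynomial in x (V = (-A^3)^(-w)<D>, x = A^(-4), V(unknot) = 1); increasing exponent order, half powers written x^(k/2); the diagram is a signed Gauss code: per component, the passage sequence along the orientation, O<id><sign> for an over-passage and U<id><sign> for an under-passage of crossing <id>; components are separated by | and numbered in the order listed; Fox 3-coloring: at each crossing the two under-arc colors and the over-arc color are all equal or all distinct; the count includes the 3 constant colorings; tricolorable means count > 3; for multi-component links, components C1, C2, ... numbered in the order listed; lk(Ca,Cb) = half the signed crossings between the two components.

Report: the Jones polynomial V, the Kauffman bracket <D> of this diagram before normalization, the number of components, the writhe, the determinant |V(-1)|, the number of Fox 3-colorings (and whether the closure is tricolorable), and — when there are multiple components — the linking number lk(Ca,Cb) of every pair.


Jones polynomial: V(x) = x + x^3 - x^4
<D> = A^-13 - A^-9 - A^-1; writhe +1
components 1, writhe +1 (11 crossings)
3-colorings: 9 of 3^11, det 3 — tricolorable
note: w = +1 shifts under R1 moves; the (-A^3)^(-1) factor cancels that in V


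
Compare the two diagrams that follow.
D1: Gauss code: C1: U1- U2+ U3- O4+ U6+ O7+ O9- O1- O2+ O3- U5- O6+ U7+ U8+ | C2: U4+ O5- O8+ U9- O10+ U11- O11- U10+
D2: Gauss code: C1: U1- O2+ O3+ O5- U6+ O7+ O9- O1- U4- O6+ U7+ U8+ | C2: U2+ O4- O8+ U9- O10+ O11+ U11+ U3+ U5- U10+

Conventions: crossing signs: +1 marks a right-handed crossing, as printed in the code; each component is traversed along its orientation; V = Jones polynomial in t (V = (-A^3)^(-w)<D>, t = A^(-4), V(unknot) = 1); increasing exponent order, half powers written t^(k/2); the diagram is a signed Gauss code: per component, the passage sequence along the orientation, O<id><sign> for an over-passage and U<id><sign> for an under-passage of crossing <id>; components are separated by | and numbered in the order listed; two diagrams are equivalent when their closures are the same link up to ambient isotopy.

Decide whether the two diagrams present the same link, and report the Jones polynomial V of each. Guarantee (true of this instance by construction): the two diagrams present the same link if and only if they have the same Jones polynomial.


same link: yes
V(D1) = -t^(-3/2) + t^(-1/2) - 2t^(1/2) + t^(3/2) - 2t^(5/2) + t^(7/2)  [11 crossings, <D> = -A^-11 + 2A^-7 - A^-3 + 2A - A^5 + A^9, w = +1]
V(D2) = -t^(-3/2) + t^(-1/2) - 2t^(1/2) + t^(3/2) - 2t^(5/2) + t^(7/2)  [11 crossings, <D> = -A^-5 + 2A^-1 - A^3 + 2A^7 - A^11 + A^15, w = +3]
insight: Reidemeister moves carry D1 (11 crossings) to D2 (11)


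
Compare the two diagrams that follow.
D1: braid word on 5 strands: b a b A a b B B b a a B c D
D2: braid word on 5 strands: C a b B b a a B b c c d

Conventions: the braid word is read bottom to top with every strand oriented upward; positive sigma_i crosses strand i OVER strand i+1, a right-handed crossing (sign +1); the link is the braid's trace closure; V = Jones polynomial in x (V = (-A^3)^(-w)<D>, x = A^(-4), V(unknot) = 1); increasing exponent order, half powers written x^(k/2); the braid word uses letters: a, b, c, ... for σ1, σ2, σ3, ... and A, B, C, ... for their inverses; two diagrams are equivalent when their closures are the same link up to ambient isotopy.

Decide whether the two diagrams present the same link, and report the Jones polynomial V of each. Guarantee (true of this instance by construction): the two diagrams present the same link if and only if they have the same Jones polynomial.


equivalent: yes
V(D1) = x + x^3 - x^4  (w +4, c 14, <D> = -A^-4 + 1 + A^8)
V(D2) = x + x^3 - x^4  [12 crossings, <D> = -A^2 + A^6 + A^14, w = +6]
key observation: from 14 to 12 crossings by R-moves: one link, two diagrams


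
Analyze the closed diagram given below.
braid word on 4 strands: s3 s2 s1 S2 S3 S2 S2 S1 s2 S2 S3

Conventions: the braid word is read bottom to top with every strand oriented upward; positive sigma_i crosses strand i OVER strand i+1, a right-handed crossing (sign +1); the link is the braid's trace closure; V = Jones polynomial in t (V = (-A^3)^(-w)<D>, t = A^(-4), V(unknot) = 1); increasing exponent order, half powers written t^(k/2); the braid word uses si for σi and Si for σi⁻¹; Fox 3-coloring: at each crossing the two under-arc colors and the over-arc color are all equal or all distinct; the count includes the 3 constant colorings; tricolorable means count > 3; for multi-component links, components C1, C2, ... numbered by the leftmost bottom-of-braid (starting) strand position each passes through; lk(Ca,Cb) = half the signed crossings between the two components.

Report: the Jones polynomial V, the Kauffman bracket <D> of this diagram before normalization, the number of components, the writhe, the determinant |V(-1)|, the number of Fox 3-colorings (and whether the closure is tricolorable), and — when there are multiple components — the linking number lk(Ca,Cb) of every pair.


V(t) = -t^-4 + t^-3 + t^-1
bracket: -A^-5 - A^3 + A^7, w = -3
1 component, writhe -3, over 11 crossings
det 3, colorings 9 of 3^11 — tricolorable
observation: the word shrinks to σ3 σ2 σ1 σ2⁻¹ σ3⁻¹ σ2⁻¹ σ2⁻¹ σ1⁻¹ σ3⁻¹ after cancelling


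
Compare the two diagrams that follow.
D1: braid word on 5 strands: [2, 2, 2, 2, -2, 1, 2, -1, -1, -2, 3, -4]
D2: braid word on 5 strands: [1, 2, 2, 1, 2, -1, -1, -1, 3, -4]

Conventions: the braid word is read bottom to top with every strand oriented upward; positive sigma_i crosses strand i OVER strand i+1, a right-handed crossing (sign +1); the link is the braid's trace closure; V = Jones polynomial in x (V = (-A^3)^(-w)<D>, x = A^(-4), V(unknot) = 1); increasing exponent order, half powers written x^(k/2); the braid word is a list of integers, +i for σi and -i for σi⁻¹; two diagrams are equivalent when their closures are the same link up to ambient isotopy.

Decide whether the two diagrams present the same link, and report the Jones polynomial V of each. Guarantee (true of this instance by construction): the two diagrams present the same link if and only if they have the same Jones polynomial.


equivalent: yes
V(D1) = 1  (w +2, c 12, <D> = A^6)
V(D2) = 1  (w +2, c 10, <D> = A^6)
why: all 2 diagrams share one V(x), hence one class


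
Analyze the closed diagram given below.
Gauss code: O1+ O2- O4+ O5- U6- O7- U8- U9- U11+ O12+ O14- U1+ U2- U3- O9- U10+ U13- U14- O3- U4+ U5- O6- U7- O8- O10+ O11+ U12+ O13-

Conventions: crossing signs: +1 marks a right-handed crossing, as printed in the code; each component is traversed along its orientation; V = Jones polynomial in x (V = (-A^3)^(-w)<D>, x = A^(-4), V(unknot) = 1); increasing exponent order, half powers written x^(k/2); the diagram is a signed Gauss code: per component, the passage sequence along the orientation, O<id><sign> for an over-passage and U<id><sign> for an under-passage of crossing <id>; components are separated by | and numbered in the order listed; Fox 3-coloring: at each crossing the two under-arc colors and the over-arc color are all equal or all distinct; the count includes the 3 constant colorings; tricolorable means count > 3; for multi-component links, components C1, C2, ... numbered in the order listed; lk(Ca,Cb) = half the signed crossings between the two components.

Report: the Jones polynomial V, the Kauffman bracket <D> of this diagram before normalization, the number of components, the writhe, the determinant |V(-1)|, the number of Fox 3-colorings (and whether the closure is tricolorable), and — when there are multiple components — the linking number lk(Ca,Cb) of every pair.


V = x^-7 - 2x^-6 + 2x^-5 - 3x^-4 + 3x^-3 - 2x^-2 + 2x^-1
<D> = 2A^-8 - 2A^-4 + 3 - 3A^4 + 2A^8 - 2A^12 + A^16 (w = -4)
1 component over 14 crossings, w = -4
9 Fox colorings among 3^14, |V(-1)| = 15: tricolorable
why: |V(-1)| = 15: so tricolorable, since 3 divides 15
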